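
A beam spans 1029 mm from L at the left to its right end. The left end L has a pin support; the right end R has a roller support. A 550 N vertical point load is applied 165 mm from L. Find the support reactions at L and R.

L_x = 0, L_y = 461.8 N, R_y = 88.19 N

Moments about L: R_y·1029 − 550·165 = 0 → R_y = 90750/1029 = 88.1924 ≈ 88.19 N.
ΣF_y = 0: L_y + 88.1924 − 550 = 0 → L_y = 461.8 N.
ΣF_x = 0: no horizontal applied forces, so L_x = 0.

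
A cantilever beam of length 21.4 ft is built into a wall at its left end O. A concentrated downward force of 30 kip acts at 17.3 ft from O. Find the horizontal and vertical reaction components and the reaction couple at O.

O_x = 0, O_y = 30.00 kip, M_O = 519.0 kip·ft

ΣF_x = 0: O_x = 0.
ΣF_y = 0: O_y − 30 = 0 → O_y = 30.00 kip.
ΣM about O: M_O − 30·17.3 = 0 → M_O = 519.0 kip·ft.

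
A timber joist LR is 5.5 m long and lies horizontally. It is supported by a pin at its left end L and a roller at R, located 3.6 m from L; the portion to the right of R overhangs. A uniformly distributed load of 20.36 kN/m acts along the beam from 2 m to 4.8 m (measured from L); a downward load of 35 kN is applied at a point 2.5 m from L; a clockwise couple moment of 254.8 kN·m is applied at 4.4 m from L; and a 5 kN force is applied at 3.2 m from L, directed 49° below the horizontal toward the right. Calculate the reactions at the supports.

Resultant of the distributed load: 20.36 × 2.8 = 57.008 kN at 3.4 m from L.
Moments about L: R_y·3.6 − (20.36·2.8)·3.4 − 35·2.5 − 254.8 − 5·sin49°·3.2 = 0 → R_y = 548.203/3.6 = 152.279 ≈ 152.3 kN.
ΣF_y = 0: L_y + 152.279 − 20.36·2.8 − 35 − 5·sin49° = 0 → L_y = -56.50 kN.
ΣF_x = 0: L_x + 5·cos49° = 0 → L_x = -3.280 kN.

L_x = -3.280 kN, L_y = -56.50 kN, R_y = 152.3 kN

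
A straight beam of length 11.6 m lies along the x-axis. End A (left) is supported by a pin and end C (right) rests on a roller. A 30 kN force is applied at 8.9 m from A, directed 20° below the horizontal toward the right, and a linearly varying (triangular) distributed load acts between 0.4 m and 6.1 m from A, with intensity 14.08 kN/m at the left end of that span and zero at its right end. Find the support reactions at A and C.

A_x = -28.19 kN, A_y = 34.56 kN, C_y = 15.83 kN

Resultant of the triangular load: ½ × 14.08 × 5.7 = 40.128 kN, acting at 2.3 m from A (one-third of the span from the peak).
Taking moments about A: C_y·11.6 − 30·sin20°·8.9 − (½·14.08·5.7)·2.3 = 0 → C_y = 183.614/11.6 = 15.8288 ≈ 15.83 kN.
ΣF_y = 0: A_y + 15.8288 − 30·sin20° − ½·14.08·5.7 = 0 → A_y = 34.56 kN.
ΣF_x = 0: A_x + 30·cos20° = 0 → A_x = -28.19 kN.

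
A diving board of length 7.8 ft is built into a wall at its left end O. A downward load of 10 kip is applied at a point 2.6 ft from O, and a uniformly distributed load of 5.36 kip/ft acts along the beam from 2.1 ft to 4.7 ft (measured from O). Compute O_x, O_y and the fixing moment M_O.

Resultant of the distributed load: 5.36 × 2.6 = 13.936 kip at 3.4 ft from O.
ΣF_x = 0: O_x = 0.
ΣF_y = 0: O_y − 10 − 5.36·2.6 = 0 → O_y = 23.94 kip.
ΣM about O: M_O − 10·2.6 − (5.36·2.6)·3.4 = 0 → M_O = 73.38 kip·ft.

O_x = 0, O_y = 23.94 kip, M_O = 73.38 kip·ft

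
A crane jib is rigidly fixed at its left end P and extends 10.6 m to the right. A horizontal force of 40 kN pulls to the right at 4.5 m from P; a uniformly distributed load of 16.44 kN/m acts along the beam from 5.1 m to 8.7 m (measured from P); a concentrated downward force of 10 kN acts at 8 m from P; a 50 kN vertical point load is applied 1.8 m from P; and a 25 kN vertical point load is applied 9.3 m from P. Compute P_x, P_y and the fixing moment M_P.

P_x = -40.00 kN, P_y = 144.2 kN, M_P = 810.9 kN·m

Resultant of the distributed load: 16.44 × 3.6 = 59.184 kN at 6.9 m from P.
ΣF_x = 0: P_x + 40 = 0 → P_x = -40.00 kN.
ΣF_y = 0: P_y − 16.44·3.6 − 10 − 50 − 25 = 0 → P_y = 144.2 kN.
ΣM about P: M_P − (16.44·3.6)·6.9 − 10·8 − 50·1.8 − 25·9.3 = 0 → M_P = 810.9 kN·m.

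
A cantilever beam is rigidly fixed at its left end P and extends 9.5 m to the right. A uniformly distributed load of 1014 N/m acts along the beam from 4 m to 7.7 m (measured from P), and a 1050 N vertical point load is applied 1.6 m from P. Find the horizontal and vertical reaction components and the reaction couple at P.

P_x = 0, P_y = 4802 N, M_P = 23630 N·m

Resultant of the distributed load: 1014 × 3.7 = 3751.8 N at 5.85 m from P.
ΣF_x = 0: P_x = 0.
ΣF_y = 0: P_y − 1014·3.7 − 1050 = 0 → P_y = 4802 N.
ΣM about P: M_P − (1014·3.7)·5.85 − 1050·1.6 = 0 → M_P = 23630 N·m.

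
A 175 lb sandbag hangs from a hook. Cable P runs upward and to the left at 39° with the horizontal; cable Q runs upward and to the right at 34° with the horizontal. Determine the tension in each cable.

ΣF_x = 0: −T_P·cos39° + T_Q·cos34° = 0 → T_Q = 0.937407·T_P.
ΣF_y = 0: T_P·sin39° + T_Q·sin34° = 175.
Substitute: T_P·(0.62932 + 0.937407·0.559193) = 175 → T_P = 151.711 ≈ 151.7 lb.
Then T_Q = 0.937407 × 151.711 = 142.2 lb.

T_P = 151.7 lb, T_Q = 142.2 lb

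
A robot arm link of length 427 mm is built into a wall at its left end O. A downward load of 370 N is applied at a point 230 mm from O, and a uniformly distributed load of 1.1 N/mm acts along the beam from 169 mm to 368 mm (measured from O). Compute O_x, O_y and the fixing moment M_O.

Resultant of the distributed load: 1.1 × 199 = 218.9 N at 268.5 mm from O.
ΣF_x = 0: O_x = 0.
ΣF_y = 0: O_y − 370 − 1.1·199 = 0 → O_y = 588.9 N.
ΣM about O: M_O − 370·230 − (1.1·199)·268.5 = 0 → M_O = 143900 N·mm.

O_x = 0, O_y = 588.9 N, M_O = 143900 N·mm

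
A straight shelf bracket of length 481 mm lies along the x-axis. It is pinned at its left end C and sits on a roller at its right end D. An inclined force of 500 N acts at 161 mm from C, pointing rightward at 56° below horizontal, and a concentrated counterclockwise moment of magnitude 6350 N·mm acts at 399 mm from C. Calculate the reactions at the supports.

C_x = -279.6 N, C_y = 289.0 N, D_y = 125.5 N

Moments about C: D_y·481 − 500·sin56°·161 + 6350 = 0 → D_y = 60387.5/481 = 125.546 ≈ 125.5 N.
ΣF_y = 0: C_y + 125.546 − 500·sin56° = 0 → C_y = 289.0 N.
ΣF_x = 0: C_x + 500·cos56° = 0 → C_x = -279.6 N.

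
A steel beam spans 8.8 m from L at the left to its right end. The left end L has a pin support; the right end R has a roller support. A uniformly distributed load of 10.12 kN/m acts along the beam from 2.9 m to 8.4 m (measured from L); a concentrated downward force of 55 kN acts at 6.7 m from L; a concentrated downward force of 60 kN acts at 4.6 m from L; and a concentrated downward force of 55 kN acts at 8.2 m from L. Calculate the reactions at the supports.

Resultant of the distributed load: 10.12 × 5.5 = 55.66 kN at 5.65 m from L.
ΣM about L: R_y·8.8 − (10.12·5.5)·5.65 − 55·6.7 − 60·4.6 − 55·8.2 = 0 → R_y = 1409.979/8.8 = 160.225 ≈ 160.2 kN.
ΣF_y = 0: L_y + 160.225 − 10.12·5.5 − 55 − 60 − 55 = 0 → L_y = 65.44 kN.
ΣF_x = 0: no horizontal applied forces, so L_x = 0.

L_x = 0, L_y = 65.44 kN, R_y = 160.2 kN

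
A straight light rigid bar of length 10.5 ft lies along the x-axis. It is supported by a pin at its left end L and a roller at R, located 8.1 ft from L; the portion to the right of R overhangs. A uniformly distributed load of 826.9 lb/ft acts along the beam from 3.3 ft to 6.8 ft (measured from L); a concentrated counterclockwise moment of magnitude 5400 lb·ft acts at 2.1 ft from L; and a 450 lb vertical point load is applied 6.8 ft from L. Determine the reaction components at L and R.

Resultant of the distributed load: 826.9 × 3.5 = 2894.15 lb at 5.05 ft from L.
Moments about L: R_y·8.1 − (826.9·3.5)·5.05 + 5400 − 450·6.8 = 0 → R_y = 12275.4575/8.1 = 1515.49 ≈ 1515 lb.
ΣF_y = 0: L_y + 1515.49 − 826.9·3.5 − 450 = 0 → L_y = 1829 lb.
ΣF_x = 0: no horizontal applied forces, so L_x = 0.

L_x = 0, L_y = 1829 lb, R_y = 1515 lb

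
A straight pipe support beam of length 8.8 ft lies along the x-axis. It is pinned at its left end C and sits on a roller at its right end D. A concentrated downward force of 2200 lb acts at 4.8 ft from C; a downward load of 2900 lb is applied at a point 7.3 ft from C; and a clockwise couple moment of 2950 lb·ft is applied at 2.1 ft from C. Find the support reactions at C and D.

Taking moments about C: D_y·8.8 − 2200·4.8 − 2900·7.3 − 2950 = 0 → D_y = 34680/8.8 = 3940.91 ≈ 3941 lb.
ΣF_y = 0: C_y + 3940.91 − 2200 − 2900 = 0 → C_y = 1159 lb.
ΣF_x = 0: no horizontal applied forces, so C_x = 0.

C_x = 0, C_y = 1159 lb, D_y = 3941 lb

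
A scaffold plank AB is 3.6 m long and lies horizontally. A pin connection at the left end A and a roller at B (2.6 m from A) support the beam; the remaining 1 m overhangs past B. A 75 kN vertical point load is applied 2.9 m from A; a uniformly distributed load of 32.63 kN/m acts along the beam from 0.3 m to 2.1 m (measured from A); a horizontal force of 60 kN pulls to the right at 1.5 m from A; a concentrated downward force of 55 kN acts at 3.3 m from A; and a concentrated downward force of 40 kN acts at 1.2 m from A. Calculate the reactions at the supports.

A_x = -60.00 kN, A_y = 29.70 kN, B_y = 199.0 kN

Resultant of the distributed load: 32.63 × 1.8 = 58.734 kN at 1.2 m from A.
Moments about A: B_y·2.6 − 75·2.9 − (32.63·1.8)·1.2 − 55·3.3 − 40·1.2 = 0 → B_y = 517.4808/2.6 = 199.031 ≈ 199.0 kN.
ΣF_y = 0: A_y + 199.031 − 75 − 32.63·1.8 − 55 − 40 = 0 → A_y = 29.70 kN.
ΣF_x = 0: A_x + 60 = 0 → A_x = -60.00 kN.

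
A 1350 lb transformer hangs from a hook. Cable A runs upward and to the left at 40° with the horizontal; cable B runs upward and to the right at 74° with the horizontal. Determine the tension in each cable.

ΣF_x = 0: −T_A·cos40° + T_B·cos74° = 0 → T_B = 2.77917·T_A.
ΣF_y = 0: T_A·sin40° + T_B·sin74° = 1350.
Substitute: T_A·(0.642788 + 2.77917·0.961262) = 1350 → T_A = 407.326 ≈ 407.3 lb.
Then T_B = 2.77917 × 407.326 = 1132 lb.

T_A = 407.3 lb, T_B = 1132 lb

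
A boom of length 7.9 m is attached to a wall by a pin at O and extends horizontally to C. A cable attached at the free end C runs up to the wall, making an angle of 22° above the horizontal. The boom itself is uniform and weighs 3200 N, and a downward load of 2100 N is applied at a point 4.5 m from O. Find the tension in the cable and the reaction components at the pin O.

ΣM about O: T·sin22°·7.9 − 3200·3.95 − 2100·4.5 = 0 → T = 22090/(7.9·0.374607) = 7464.36 ≈ 7464 N.
ΣF_x = 0: O_x − T·cos22° = 0 → O_x = 7464.36 × 0.927184 = 6921 N.
ΣF_y = 0: O_y + T·sin22° − 3200 − 2100 = 0 → O_y = 5300 − 7464.36 × 0.374607 = 2504 N.

T = 7464 N, O_x = 6921 N, O_y = 2504 N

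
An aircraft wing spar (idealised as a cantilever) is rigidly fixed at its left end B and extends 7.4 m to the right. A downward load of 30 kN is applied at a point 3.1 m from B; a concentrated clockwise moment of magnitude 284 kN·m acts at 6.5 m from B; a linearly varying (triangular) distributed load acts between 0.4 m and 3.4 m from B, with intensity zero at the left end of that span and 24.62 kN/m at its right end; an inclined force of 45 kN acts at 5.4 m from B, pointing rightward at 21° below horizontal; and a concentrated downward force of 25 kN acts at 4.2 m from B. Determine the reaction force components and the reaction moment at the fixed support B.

B_x = -42.01 kN, B_y = 108.1 kN, M_B = 657.7 kN·m

Resultant of the triangular load: ½ × 24.62 × 3 = 36.93 kN, acting at 2.4 m from B (one-third of the span from the peak).
ΣF_x = 0: B_x + 45·cos21° = 0 → B_x = -42.01 kN.
ΣF_y = 0: B_y − 30 − ½·24.62·3 − 45·sin21° − 25 = 0 → B_y = 108.1 kN.
ΣM about B: M_B − 30·3.1 − 284 − (½·24.62·3)·2.4 − 45·sin21°·5.4 − 25·4.2 = 0 → M_B = 657.7 kN·m.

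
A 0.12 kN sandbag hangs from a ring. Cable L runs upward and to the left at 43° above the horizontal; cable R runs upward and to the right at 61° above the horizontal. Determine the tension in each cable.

ΣF_x = 0: −T_L·cos43° + T_R·cos61° = 0 → T_R = 1.50854·T_L.
ΣF_y = 0: T_L·sin43° + T_R·sin61° = 0.12.
Substitute: T_L·(0.681998 + 1.50854·0.87462) = 0.12 → T_L = 0.0599581 ≈ 0.05996 kN.
Then T_R = 1.50854 × 0.0599581 = 0.09045 kN.

T_L = 0.05996 kN, T_R = 0.09045 kN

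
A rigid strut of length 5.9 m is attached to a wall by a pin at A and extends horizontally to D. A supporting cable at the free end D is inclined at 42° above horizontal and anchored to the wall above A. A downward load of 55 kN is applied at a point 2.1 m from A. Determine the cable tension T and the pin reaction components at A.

T = 29.26 kN, A_x = 21.74 kN, A_y = 35.42 kN

ΣM about A: T·sin42°·5.9 − 55·2.1 = 0 → T = 115.5/(5.9·0.669131) = 29.2563 ≈ 29.26 kN.
ΣF_x = 0: A_x − T·cos42° = 0 → A_x = 29.2563 × 0.743145 = 21.74 kN.
ΣF_y = 0: A_y + T·sin42° − 55 = 0 → A_y = 55 − 29.2563 × 0.669131 = 35.42 kN.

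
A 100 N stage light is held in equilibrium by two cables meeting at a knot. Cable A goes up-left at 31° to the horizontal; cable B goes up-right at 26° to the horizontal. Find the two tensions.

ΣF_x = 0: −T_A·cos31° + T_B·cos26° = 0 → T_B = 0.953686·T_A.
ΣF_y = 0: T_A·sin31° + T_B·sin26° = 100.
Substitute: T_A·(0.515038 + 0.953686·0.438371) = 100 → T_A = 107.169 ≈ 107.2 N.
Then T_B = 0.953686 × 107.169 = 102.2 N.

T_A = 107.2 N, T_B = 102.2 N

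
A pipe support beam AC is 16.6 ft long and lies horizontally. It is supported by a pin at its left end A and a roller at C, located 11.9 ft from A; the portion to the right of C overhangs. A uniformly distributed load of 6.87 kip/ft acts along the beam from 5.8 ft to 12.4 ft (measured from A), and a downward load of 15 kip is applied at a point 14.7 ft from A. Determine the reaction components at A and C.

A_x = 0, A_y = 7.139 kip, C_y = 53.20 kip

Resultant of the distributed load: 6.87 × 6.6 = 45.342 kip at 9.1 ft from A.
ΣM about A: C_y·11.9 − (6.87·6.6)·9.1 − 15·14.7 = 0 → C_y = 633.1122/11.9 = 53.2027 ≈ 53.20 kip.
ΣF_y = 0: A_y + 53.2027 − 6.87·6.6 − 15 = 0 → A_y = 7.139 kip.
ΣF_x = 0: no horizontal applied forces, so A_x = 0.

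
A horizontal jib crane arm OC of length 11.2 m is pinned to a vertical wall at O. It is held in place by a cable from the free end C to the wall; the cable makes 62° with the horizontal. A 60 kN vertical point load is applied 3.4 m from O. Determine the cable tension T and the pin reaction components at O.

ΣM about O: T·sin62°·11.2 − 60·3.4 = 0 → T = 204/(11.2·0.882948) = 20.6289 ≈ 20.63 kN.
ΣF_x = 0: O_x − T·cos62° = 0 → O_x = 20.6289 × 0.469472 = 9.685 kN.
ΣF_y = 0: O_y + T·sin62° − 60 = 0 → O_y = 60 − 20.6289 × 0.882948 = 41.79 kN.

T = 20.63 kN, O_x = 9.685 kN, O_y = 41.79 kN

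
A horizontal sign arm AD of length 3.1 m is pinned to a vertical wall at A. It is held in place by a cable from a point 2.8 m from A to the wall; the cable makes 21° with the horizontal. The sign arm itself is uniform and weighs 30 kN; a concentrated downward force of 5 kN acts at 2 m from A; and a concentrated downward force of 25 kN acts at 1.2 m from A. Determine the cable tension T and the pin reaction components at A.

T = 86.20 kN, A_x = 80.48 kN, A_y = 29.11 kN

ΣM about A: T·sin21°·2.8 − 30·1.55 − 5·2 − 25·1.2 = 0 → T = 86.5/(2.8·0.358368) = 86.2043 ≈ 86.20 kN.
ΣF_x = 0: A_x − T·cos21° = 0 → A_x = 86.2043 × 0.93358 = 80.48 kN.
ΣF_y = 0: A_y + T·sin21° − 30 − 5 − 25 = 0 → A_y = 60 − 86.2043 × 0.358368 = 29.11 kN.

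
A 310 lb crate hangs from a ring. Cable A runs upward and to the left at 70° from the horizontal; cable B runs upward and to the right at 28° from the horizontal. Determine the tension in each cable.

T_A = 276.4 lb, T_B = 107.1 lb

ΣF_x = 0: −T_A·cos70° + T_B·cos28° = 0 → T_B = 0.387362·T_A.
ΣF_y = 0: T_A·sin70° + T_B·sin28° = 310.
Substitute: T_A·(0.939693 + 0.387362·0.469472) = 310 → T_A = 276.404 ≈ 276.4 lb.
Then T_B = 0.387362 × 276.404 = 107.1 lb.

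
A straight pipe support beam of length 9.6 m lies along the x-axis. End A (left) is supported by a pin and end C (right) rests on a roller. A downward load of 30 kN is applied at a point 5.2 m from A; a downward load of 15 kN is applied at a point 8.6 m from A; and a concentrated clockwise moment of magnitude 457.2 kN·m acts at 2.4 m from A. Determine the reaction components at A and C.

Taking moments about A: C_y·9.6 − 30·5.2 − 15·8.6 − 457.2 = 0 → C_y = 742.2/9.6 = 77.3125 ≈ 77.31 kN.
ΣF_y = 0: A_y + 77.3125 − 30 − 15 = 0 → A_y = -32.31 kN.
ΣF_x = 0: no horizontal applied forces, so A_x = 0.

A_x = 0, A_y = -32.31 kN, C_y = 77.31 kN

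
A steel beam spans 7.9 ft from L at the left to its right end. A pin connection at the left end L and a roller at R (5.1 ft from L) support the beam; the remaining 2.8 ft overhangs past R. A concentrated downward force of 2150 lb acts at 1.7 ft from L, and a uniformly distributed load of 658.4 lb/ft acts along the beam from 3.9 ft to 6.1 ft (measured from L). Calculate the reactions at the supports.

Resultant of the distributed load: 658.4 × 2.2 = 1448.48 lb at 5 ft from L.
Taking moments about L: R_y·5.1 − 2150·1.7 − (658.4·2.2)·5 = 0 → R_y = 10897.4/5.1 = 2136.75 ≈ 2137 lb.
ΣF_y = 0: L_y + 2136.75 − 2150 − 658.4·2.2 = 0 → L_y = 1462 lb.
ΣF_x = 0: no horizontal applied forces, so L_x = 0.

L_x = 0, L_y = 1462 lb, R_y = 2137 lb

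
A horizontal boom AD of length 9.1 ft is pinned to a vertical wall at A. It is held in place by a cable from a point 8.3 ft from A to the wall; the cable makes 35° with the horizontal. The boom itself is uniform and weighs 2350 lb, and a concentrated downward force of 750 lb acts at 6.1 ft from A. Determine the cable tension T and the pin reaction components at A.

T = 3207 lb, A_x = 2627 lb, A_y = 1261 lb

ΣM about A: T·sin35°·8.3 − 2350·4.55 − 750·6.1 = 0 → T = 15267.5/(8.3·0.573576) = 3207 lb.
ΣF_x = 0: A_x − T·cos35° = 0 → A_x = 3207 × 0.819152 = 2627 lb.
ΣF_y = 0: A_y + T·sin35° − 2350 − 750 = 0 → A_y = 3100 − 3207 × 0.573576 = 1261 lb.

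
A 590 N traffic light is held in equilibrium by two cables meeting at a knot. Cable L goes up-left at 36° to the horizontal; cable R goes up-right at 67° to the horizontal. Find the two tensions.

T_L = 236.6 N, T_R = 489.9 N

ΣF_x = 0: −T_L·cos36° + T_R·cos67° = 0 → T_R = 2.07052·T_L.
ΣF_y = 0: T_L·sin36° + T_R·sin67° = 590.
Substitute: T_L·(0.587785 + 2.07052·0.920505) = 590 → T_L = 236.595 ≈ 236.6 N.
Then T_R = 2.07052 × 236.595 = 489.9 N.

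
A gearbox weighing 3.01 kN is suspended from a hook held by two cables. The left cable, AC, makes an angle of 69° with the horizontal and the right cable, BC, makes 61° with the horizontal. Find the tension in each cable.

T_AC = 1.905 kN, T_BC = 1.408 kN

ΣF_x = 0: −T_AC·cos69° + T_BC·cos61° = 0 → T_BC = 0.739193·T_AC.
ΣF_y = 0: T_AC·sin69° + T_BC·sin61° = 3.01.
Substitute: T_AC·(0.93358 + 0.739193·0.87462) = 3.01 → T_AC = 1.90495 ≈ 1.905 kN.
Then T_BC = 0.739193 × 1.90495 = 1.408 kN.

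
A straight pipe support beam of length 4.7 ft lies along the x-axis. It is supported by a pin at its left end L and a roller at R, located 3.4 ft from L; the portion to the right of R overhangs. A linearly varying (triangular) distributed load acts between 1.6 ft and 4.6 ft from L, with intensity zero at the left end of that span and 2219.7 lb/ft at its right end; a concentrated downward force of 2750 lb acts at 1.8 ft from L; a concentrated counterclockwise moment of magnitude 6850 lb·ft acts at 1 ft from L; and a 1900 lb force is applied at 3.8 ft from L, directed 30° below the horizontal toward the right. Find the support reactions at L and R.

L_x = -1645 lb, L_y = 3001 lb, R_y = 4028 lb

Resultant of the triangular load: ½ × 2219.7 × 3 = 3329.55 lb, acting at 3.6 ft from L (one-third of the span from the peak).
Taking moments about L: R_y·3.4 − (½·2219.7·3)·3.6 − 2750·1.8 + 6850 − 1900·sin30°·3.8 = 0 → R_y = 13696.38/3.4 = 4028.35 ≈ 4028 lb.
ΣF_y = 0: L_y + 4028.35 − ½·2219.7·3 − 2750 − 1900·sin30° = 0 → L_y = 3001 lb.
ΣF_x = 0: L_x + 1900·cos30° = 0 → L_x = -1645 lb.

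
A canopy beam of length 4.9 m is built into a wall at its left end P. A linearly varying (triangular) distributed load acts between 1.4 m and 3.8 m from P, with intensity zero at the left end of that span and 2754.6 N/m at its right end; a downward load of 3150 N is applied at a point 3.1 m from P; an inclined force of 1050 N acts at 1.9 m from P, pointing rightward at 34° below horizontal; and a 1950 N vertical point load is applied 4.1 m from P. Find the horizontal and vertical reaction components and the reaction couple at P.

P_x = -870.5 N, P_y = 8993 N, M_P = 28790 N·m

Resultant of the triangular load: ½ × 2754.6 × 2.4 = 3305.52 N, acting at 3 m from P (one-third of the span from the peak).
ΣF_x = 0: P_x + 1050·cos34° = 0 → P_x = -870.5 N.
ΣF_y = 0: P_y − ½·2754.6·2.4 − 3150 − 1050·sin34° − 1950 = 0 → P_y = 8993 N.
ΣM about P: M_P − (½·2754.6·2.4)·3 − 3150·3.1 − 1050·sin34°·1.9 − 1950·4.1 = 0 → M_P = 28790 N·m.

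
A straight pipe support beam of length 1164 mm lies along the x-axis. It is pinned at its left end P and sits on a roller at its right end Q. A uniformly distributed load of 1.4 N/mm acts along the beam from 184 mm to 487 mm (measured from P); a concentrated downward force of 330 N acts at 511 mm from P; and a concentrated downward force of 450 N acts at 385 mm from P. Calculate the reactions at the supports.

Resultant of the distributed load: 1.4 × 303 = 424.2 N at 335.5 mm from P.
ΣM about P: Q_y·1164 − (1.4·303)·335.5 − 330·511 − 450·385 = 0 → Q_y = 484199.1/1164 = 415.979 ≈ 416.0 N.
ΣF_y = 0: P_y + 415.979 − 1.4·303 − 330 − 450 = 0 → P_y = 788.2 N.
ΣF_x = 0: no horizontal applied forces, so P_x = 0.

P_x = 0, P_y = 788.2 N, Q_y = 416.0 N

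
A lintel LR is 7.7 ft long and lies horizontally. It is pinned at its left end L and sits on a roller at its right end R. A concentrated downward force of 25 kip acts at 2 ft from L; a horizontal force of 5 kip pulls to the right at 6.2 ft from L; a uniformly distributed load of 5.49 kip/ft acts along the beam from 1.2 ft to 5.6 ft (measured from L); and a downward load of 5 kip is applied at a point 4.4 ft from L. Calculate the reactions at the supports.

L_x = -5.000 kip, L_y = 34.14 kip, R_y = 20.02 kip

Resultant of the distributed load: 5.49 × 4.4 = 24.156 kip at 3.4 ft from L.
Moments about L: R_y·7.7 − 25·2 − (5.49·4.4)·3.4 − 5·4.4 = 0 → R_y = 154.1304/7.7 = 20.0169 ≈ 20.02 kip.
ΣF_y = 0: L_y + 20.0169 − 25 − 5.49·4.4 − 5 = 0 → L_y = 34.14 kip.
ΣF_x = 0: L_x + 5 = 0 → L_x = -5.000 kip.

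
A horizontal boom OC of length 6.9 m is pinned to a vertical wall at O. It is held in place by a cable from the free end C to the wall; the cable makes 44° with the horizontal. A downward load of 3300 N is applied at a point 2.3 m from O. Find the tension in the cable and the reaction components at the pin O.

T = 1584 N, O_x = 1139 N, O_y = 2200 N

ΣM about O: T·sin44°·6.9 − 3300·2.3 = 0 → T = 7590/(6.9·0.694658) = 1583.51 ≈ 1584 N.
ΣF_x = 0: O_x − T·cos44° = 0 → O_x = 1583.51 × 0.71934 = 1139 N.
ΣF_y = 0: O_y + T·sin44° − 3300 = 0 → O_y = 3300 − 1583.51 × 0.694658 = 2200 N.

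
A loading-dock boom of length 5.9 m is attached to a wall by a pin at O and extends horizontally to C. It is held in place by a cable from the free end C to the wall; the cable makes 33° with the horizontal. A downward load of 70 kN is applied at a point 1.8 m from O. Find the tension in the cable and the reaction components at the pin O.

T = 39.21 kN, O_x = 32.89 kN, O_y = 48.64 kN

ΣM about O: T·sin33°·5.9 − 70·1.8 = 0 → T = 126/(5.9·0.544639) = 39.2112 ≈ 39.21 kN.
ΣF_x = 0: O_x − T·cos33° = 0 → O_x = 39.2112 × 0.838671 = 32.89 kN.
ΣF_y = 0: O_y + T·sin33° − 70 = 0 → O_y = 70 − 39.2112 × 0.544639 = 48.64 kN.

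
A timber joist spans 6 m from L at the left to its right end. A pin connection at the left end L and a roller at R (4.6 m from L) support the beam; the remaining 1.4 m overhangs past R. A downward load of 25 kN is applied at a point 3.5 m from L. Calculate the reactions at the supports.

Taking moments about L: R_y·4.6 − 25·3.5 = 0 → R_y = 87.5/4.6 = 19.0217 ≈ 19.02 kN.
ΣF_y = 0: L_y + 19.0217 − 25 = 0 → L_y = 5.978 kN.
ΣF_x = 0: no horizontal applied forces, so L_x = 0.

L_x = 0, L_y = 5.978 kN, R_y = 19.02 kN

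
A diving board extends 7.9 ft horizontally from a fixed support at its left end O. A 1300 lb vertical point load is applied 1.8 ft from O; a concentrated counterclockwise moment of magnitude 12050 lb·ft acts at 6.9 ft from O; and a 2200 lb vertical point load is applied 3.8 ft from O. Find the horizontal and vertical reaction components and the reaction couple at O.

O_x = 0, O_y = 3500 lb, M_O = -1350 lb·ft

ΣF_x = 0: O_x = 0.
ΣF_y = 0: O_y − 1300 − 2200 = 0 → O_y = 3500 lb.
ΣM about O: M_O − 1300·1.8 + 12050 − 2200·3.8 = 0 → M_O = -1350 lb·ft.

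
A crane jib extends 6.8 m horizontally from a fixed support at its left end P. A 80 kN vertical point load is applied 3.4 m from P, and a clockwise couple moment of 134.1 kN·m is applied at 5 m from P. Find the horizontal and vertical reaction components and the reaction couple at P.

ΣF_x = 0: P_x = 0.
ΣF_y = 0: P_y − 80 = 0 → P_y = 80.00 kN.
ΣM about P: M_P − 80·3.4 − 134.1 = 0 → M_P = 406.1 kN·m.

P_x = 0, P_y = 80.00 kN, M_P = 406.1 kN·m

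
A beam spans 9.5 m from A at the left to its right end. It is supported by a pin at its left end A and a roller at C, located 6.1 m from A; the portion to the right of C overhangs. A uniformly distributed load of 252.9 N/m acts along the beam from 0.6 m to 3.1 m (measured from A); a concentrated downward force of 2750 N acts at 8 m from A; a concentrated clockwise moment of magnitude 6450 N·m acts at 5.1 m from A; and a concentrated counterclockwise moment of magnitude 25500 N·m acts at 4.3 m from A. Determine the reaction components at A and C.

A_x = 0, A_y = 2707 N, C_y = 675.4 N

Resultant of the distributed load: 252.9 × 2.5 = 632.25 N at 1.85 m from A.
Taking moments about A: C_y·6.1 − (252.9·2.5)·1.85 − 2750·8 − 6450 + 25500 = 0 → C_y = 4119.6625/6.1 = 675.355 ≈ 675.4 N.
ΣF_y = 0: A_y + 675.355 − 252.9·2.5 − 2750 = 0 → A_y = 2707 N.
ΣF_x = 0: no horizontal applied forces, so A_x = 0.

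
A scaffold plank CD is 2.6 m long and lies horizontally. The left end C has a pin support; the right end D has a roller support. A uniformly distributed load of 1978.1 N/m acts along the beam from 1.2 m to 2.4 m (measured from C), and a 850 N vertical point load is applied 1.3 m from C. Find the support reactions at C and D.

Resultant of the distributed load: 1978.1 × 1.2 = 2373.72 N at 1.8 m from C.
Moments about C: D_y·2.6 − (1978.1·1.2)·1.8 − 850·1.3 = 0 → D_y = 5377.696/2.6 = 2068.34 ≈ 2068 N.
ΣF_y = 0: C_y + 2068.34 − 1978.1·1.2 − 850 = 0 → C_y = 1155 N.
ΣF_x = 0: no horizontal applied forces, so C_x = 0.

C_x = 0, C_y = 1155 N, D_y = 2068 N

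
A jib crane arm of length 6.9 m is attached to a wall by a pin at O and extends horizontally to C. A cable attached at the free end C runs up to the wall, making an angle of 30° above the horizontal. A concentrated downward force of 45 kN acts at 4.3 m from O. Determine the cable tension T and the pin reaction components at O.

ΣM about O: T·sin30°·6.9 − 45·4.3 = 0 → T = 193.5/(6.9·0.5) = 56.087 ≈ 56.09 kN.
ΣF_x = 0: O_x − T·cos30° = 0 → O_x = 56.087 × 0.866025 = 48.57 kN.
ΣF_y = 0: O_y + T·sin30° − 45 = 0 → O_y = 45 − 56.087 × 0.5 = 16.96 kN.

T = 56.09 kN, O_x = 48.57 kN, O_y = 16.96 kN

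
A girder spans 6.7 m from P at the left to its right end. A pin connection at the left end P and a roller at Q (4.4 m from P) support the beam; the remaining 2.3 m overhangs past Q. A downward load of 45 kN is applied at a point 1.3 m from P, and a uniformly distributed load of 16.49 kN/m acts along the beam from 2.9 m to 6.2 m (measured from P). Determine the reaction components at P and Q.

Resultant of the distributed load: 16.49 × 3.3 = 54.417 kN at 4.55 m from P.
Taking moments about P: Q_y·4.4 − 45·1.3 − (16.49·3.3)·4.55 = 0 → Q_y = 306.09735/4.4 = 69.5676 ≈ 69.57 kN.
ΣF_y = 0: P_y + 69.5676 − 45 − 16.49·3.3 = 0 → P_y = 29.85 kN.
ΣF_x = 0: no horizontal applied forces, so P_x = 0.

P_x = 0, P_y = 29.85 kN, Q_y = 69.57 kN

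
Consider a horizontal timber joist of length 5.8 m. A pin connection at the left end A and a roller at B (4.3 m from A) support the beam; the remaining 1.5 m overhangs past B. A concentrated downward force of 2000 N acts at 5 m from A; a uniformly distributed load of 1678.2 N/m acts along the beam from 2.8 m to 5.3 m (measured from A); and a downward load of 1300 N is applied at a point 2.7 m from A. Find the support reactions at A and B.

Resultant of the distributed load: 1678.2 × 2.5 = 4195.5 N at 4.05 m from A.
ΣM about A: B_y·4.3 − 2000·5 − (1678.2·2.5)·4.05 − 1300·2.7 = 0 → B_y = 30501.775/4.3 = 7093.44 ≈ 7093 N.
ΣF_y = 0: A_y + 7093.44 − 2000 − 1678.2·2.5 − 1300 = 0 → A_y = 402.1 N.
ΣF_x = 0: no horizontal applied forces, so A_x = 0.

A_x = 0, A_y = 402.1 N, B_y = 7093 N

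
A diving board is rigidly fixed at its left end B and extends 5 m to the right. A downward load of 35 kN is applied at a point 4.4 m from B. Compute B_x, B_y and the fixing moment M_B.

B_x = 0, B_y = 35.00 kN, M_B = 154.0 kN·m

ΣF_x = 0: B_x = 0.
ΣF_y = 0: B_y − 35 = 0 → B_y = 35.00 kN.
ΣM about B: M_B − 35·4.4 = 0 → M_B = 154.0 kN·m.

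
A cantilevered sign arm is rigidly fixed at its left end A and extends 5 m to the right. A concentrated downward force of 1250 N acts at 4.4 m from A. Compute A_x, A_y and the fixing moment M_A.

ΣF_x = 0: A_x = 0.
ΣF_y = 0: A_y − 1250 = 0 → A_y = 1250 N.
ΣM about A: M_A − 1250·4.4 = 0 → M_A = 5500 N·m.

A_x = 0, A_y = 1250 N, M_A = 5500 N·m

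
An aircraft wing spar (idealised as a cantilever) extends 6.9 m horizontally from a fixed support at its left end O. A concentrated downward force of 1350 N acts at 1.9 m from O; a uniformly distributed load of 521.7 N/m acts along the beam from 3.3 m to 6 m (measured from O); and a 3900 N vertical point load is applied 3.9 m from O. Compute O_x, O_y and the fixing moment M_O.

O_x = 0, O_y = 6659 N, M_O = 24320 N·m

Resultant of the distributed load: 521.7 × 2.7 = 1408.59 N at 4.65 m from O.
ΣF_x = 0: O_x = 0.
ΣF_y = 0: O_y − 1350 − 521.7·2.7 − 3900 = 0 → O_y = 6659 N.
ΣM about O: M_O − 1350·1.9 − (521.7·2.7)·4.65 − 3900·3.9 = 0 → M_O = 24320 N·m.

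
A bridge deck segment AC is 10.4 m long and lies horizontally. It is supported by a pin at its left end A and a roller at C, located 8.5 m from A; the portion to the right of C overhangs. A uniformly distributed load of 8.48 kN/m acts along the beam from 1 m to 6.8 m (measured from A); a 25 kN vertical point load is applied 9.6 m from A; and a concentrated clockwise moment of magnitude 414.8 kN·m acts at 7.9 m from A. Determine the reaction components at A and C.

Resultant of the distributed load: 8.48 × 5.8 = 49.184 kN at 3.9 m from A.
Taking moments about A: C_y·8.5 − (8.48·5.8)·3.9 − 25·9.6 − 414.8 = 0 → C_y = 846.6176/8.5 = 99.6021 ≈ 99.60 kN.
ΣF_y = 0: A_y + 99.6021 − 8.48·5.8 − 25 = 0 → A_y = -25.42 kN.
ΣF_x = 0: no horizontal applied forces, so A_x = 0.

A_x = 0, A_y = -25.42 kN, C_y = 99.60 kN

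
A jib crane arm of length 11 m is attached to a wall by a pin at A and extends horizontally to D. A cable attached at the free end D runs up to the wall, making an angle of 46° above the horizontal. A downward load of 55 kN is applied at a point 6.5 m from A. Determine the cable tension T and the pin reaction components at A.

ΣM about A: T·sin46°·11 − 55·6.5 = 0 → T = 357.5/(11·0.71934) = 45.1803 ≈ 45.18 kN.
ΣF_x = 0: A_x − T·cos46° = 0 → A_x = 45.1803 × 0.694658 = 31.38 kN.
ΣF_y = 0: A_y + T·sin46° − 55 = 0 → A_y = 55 − 45.1803 × 0.71934 = 22.50 kN.

T = 45.18 kN, A_x = 31.38 kN, A_y = 22.50 kN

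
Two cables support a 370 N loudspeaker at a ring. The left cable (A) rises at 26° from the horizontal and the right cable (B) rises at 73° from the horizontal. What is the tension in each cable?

T_A = 109.5 N, T_B = 336.7 N

ΣF_x = 0: −T_A·cos26° + T_B·cos73° = 0 → T_B = 3.07415·T_A.
ΣF_y = 0: T_A·sin26° + T_B·sin73° = 370.
Substitute: T_A·(0.438371 + 3.07415·0.956305) = 370 → T_A = 109.526 ≈ 109.5 N.
Then T_B = 3.07415 × 109.526 = 336.7 N.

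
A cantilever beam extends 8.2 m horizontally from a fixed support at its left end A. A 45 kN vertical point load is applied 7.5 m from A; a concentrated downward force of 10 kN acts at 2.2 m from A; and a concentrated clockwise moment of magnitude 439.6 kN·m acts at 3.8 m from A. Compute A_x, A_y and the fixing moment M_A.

ΣF_x = 0: A_x = 0.
ΣF_y = 0: A_y − 45 − 10 = 0 → A_y = 55.00 kN.
ΣM about A: M_A − 45·7.5 − 10·2.2 − 439.6 = 0 → M_A = 799.1 kN·m.

A_x = 0, A_y = 55.00 kN, M_A = 799.1 kN·m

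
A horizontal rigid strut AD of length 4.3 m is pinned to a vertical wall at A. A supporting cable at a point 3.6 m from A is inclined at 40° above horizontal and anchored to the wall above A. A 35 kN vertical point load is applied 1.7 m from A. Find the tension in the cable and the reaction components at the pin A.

T = 25.71 kN, A_x = 19.70 kN, A_y = 18.47 kN

ΣM about A: T·sin40°·3.6 − 35·1.7 = 0 → T = 59.5/(3.6·0.642788) = 25.7126 ≈ 25.71 kN.
ΣF_x = 0: A_x − T·cos40° = 0 → A_x = 25.7126 × 0.766044 = 19.70 kN.
ΣF_y = 0: A_y + T·sin40° − 35 = 0 → A_y = 35 − 25.7126 × 0.642788 = 18.47 kN.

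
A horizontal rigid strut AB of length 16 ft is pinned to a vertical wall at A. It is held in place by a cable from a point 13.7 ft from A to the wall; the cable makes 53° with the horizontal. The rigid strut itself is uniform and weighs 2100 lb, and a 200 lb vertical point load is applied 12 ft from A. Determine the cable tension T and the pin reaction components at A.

ΣM about A: T·sin53°·13.7 − 2100·8 − 200·12 = 0 → T = 19200/(13.7·0.798636) = 1754.82 ≈ 1755 lb.
ΣF_x = 0: A_x − T·cos53° = 0 → A_x = 1754.82 × 0.601815 = 1056 lb.
ΣF_y = 0: A_y + T·sin53° − 2100 − 200 = 0 → A_y = 2300 − 1754.82 × 0.798636 = 898.5 lb.

T = 1755 lb, A_x = 1056 lb, A_y = 898.5 lb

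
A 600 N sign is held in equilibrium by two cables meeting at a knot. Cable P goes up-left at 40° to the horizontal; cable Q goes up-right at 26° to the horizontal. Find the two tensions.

T_P = 590.3 N, T_Q = 503.1 N

ΣF_x = 0: −T_P·cos40° + T_Q·cos26° = 0 → T_Q = 0.852303·T_P.
ΣF_y = 0: T_P·sin40° + T_Q·sin26° = 600.
Substitute: T_P·(0.642788 + 0.852303·0.438371) = 600 → T_P = 590.311 ≈ 590.3 N.
Then T_Q = 0.852303 × 590.311 = 503.1 N.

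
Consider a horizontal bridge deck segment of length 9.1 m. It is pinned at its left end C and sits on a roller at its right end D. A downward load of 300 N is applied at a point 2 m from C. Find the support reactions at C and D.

C_x = 0, C_y = 234.1 N, D_y = 65.93 N

Moments about C: D_y·9.1 − 300·2 = 0 → D_y = 600/9.1 = 65.9341 ≈ 65.93 N.
ΣF_y = 0: C_y + 65.9341 − 300 = 0 → C_y = 234.1 N.
ΣF_x = 0: no horizontal applied forces, so C_x = 0.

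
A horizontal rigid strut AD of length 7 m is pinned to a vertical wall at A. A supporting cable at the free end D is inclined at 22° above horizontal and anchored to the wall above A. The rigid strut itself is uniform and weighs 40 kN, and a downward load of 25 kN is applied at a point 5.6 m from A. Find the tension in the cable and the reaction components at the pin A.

ΣM about A: T·sin22°·7 − 40·3.5 − 25·5.6 = 0 → T = 280/(7·0.374607) = 106.779 ≈ 106.8 kN.
ΣF_x = 0: A_x − T·cos22° = 0 → A_x = 106.779 × 0.927184 = 99.00 kN.
ΣF_y = 0: A_y + T·sin22° − 40 − 25 = 0 → A_y = 65 − 106.779 × 0.374607 = 25.00 kN.

T = 106.8 kN, A_x = 99.00 kN, A_y = 25.00 kN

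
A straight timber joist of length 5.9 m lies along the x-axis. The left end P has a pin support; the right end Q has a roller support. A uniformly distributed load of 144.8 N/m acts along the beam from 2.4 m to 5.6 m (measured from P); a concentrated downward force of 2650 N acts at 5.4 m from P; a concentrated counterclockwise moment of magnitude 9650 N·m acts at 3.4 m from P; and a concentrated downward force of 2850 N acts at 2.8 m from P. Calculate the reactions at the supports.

P_x = 0, P_y = 3507 N, Q_y = 2457 N

Resultant of the distributed load: 144.8 × 3.2 = 463.36 N at 4 m from P.
Moments about P: Q_y·5.9 − (144.8·3.2)·4 − 2650·5.4 + 9650 − 2850·2.8 = 0 → Q_y = 14493.44/5.9 = 2456.52 ≈ 2457 N.
ΣF_y = 0: P_y + 2456.52 − 144.8·3.2 − 2650 − 2850 = 0 → P_y = 3507 N.
ΣF_x = 0: no horizontal applied forces, so P_x = 0.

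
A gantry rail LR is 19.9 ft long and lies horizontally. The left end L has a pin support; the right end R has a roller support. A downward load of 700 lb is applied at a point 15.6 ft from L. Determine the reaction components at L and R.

L_x = 0, L_y = 151.3 lb, R_y = 548.7 lb

Taking moments about L: R_y·19.9 − 700·15.6 = 0 → R_y = 10920/19.9 = 548.744 ≈ 548.7 lb.
ΣF_y = 0: L_y + 548.744 − 700 = 0 → L_y = 151.3 lb.
ΣF_x = 0: no horizontal applied forces, so L_x = 0.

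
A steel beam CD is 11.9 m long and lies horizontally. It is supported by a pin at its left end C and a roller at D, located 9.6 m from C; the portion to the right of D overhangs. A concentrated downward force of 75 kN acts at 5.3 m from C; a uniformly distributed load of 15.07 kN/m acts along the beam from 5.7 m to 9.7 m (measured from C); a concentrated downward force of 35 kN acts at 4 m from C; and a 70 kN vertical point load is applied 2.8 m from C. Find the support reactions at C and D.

Resultant of the distributed load: 15.07 × 4 = 60.28 kN at 7.7 m from C.
ΣM about C: D_y·9.6 − 75·5.3 − (15.07·4)·7.7 − 35·4 − 70·2.8 = 0 → D_y = 1197.656/9.6 = 124.756 ≈ 124.8 kN.
ΣF_y = 0: C_y + 124.756 − 75 − 15.07·4 − 35 − 70 = 0 → C_y = 115.5 kN.
ΣF_x = 0: no horizontal applied forces, so C_x = 0.

C_x = 0, C_y = 115.5 kN, D_y = 124.8 kN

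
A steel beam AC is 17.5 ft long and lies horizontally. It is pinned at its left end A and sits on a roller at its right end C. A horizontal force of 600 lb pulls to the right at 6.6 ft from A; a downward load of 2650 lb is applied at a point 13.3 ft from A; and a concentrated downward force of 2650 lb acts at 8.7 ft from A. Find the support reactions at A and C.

A_x = -600.0 lb, A_y = 1969 lb, C_y = 3331 lb

Taking moments about A: C_y·17.5 − 2650·13.3 − 2650·8.7 = 0 → C_y = 58300/17.5 = 3331.43 ≈ 3331 lb.
ΣF_y = 0: A_y + 3331.43 − 2650 − 2650 = 0 → A_y = 1969 lb.
ΣF_x = 0: A_x + 600 = 0 → A_x = -600.0 lb.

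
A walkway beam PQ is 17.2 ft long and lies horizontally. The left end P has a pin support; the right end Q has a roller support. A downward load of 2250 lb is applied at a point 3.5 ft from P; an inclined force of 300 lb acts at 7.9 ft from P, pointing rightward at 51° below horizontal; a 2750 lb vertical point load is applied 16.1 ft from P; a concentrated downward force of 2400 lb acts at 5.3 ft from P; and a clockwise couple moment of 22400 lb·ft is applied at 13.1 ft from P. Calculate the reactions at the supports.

Taking moments about P: Q_y·17.2 − 2250·3.5 − 300·sin51°·7.9 − 2750·16.1 − 2400·5.3 − 22400 = 0 → Q_y = 89111.8/17.2 = 5180.92 ≈ 5181 lb.
ΣF_y = 0: P_y + 5180.92 − 2250 − 300·sin51° − 2750 − 2400 = 0 → P_y = 2452 lb.
ΣF_x = 0: P_x + 300·cos51° = 0 → P_x = -188.8 lb.

P_x = -188.8 lb, P_y = 2452 lb, Q_y = 5181 lb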